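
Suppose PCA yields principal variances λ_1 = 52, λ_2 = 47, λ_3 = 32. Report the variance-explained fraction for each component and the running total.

Step 1 — total variance = trace(Sigma) = Σ λ_i = 52 + 47 + 32 = 131.

Step 2 — fraction explained by component i = λ_i / Σ λ:
  PC1: 52/131 = 0.3969
  PC2: 47/131 = 0.3588
  PC3: 32/131 = 0.2443

Step 3 — cumulative fraction after k components = (λ_1 + ... + λ_k) / Σ λ:
  k = 1: 52/131 = 0.3969
  k = 2: (52 + 47)/131 = 99/131 = 0.7557
  k = 3: (52 + 47 + 32)/131 = 131/131 = 1

Summary (fraction, with percent):

explained: PC1 0.3969 (39.69%), PC2 0.3588 (35.88%), PC3 0.2443 (24.43%);  cumulative: 0.3969, 0.7557, 1


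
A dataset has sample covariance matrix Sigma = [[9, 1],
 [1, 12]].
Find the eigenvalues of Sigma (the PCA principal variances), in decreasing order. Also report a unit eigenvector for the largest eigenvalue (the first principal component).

Step 1 — characteristic polynomial of 2×2 Sigma:
  det(Sigma - λI) = λ² - trace · λ + det = 0.
  trace = 9 + 12 = 21, det = 9·12 - (1)² = 107.
Step 2 — discriminant:
  Δ = trace² - 4·det = 441 - 428 = 13.
Step 3 — eigenvalues:
  λ = (trace ± √Δ)/2 = (21 ± 3.6056)/2,
  λ_1 = 12.3028,  λ_2 = 8.6972.

Step 4 — unit eigenvector for λ_1: solve (Sigma - λ_1 I)v = 0. First row:
  (9 - 12.3028)·v_x + (1)·v_y = 0, i.e. (-3.3028)·v_x + (1)·v_y = 0,
  so v ∝ (b, λ_1 - a) = (1, 3.3028) = u.
  ||u|| = √((1)² + (3.3028)²) = √(11.9083) ≈ 3.4508,
  v_1 = u/||u|| ≈ (0.2898, 0.9571) (||v_1|| = 1).

λ_1 = 12.3028,  λ_2 = 8.6972;  v_1 ≈ (0.2898, 0.9571)


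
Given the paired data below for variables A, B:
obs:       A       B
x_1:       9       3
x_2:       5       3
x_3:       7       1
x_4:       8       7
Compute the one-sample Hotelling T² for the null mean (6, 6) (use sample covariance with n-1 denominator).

Step 1 — sample mean vector:
  mean(A) = (9 + 5 + 7 + 8) / 4 = 29/4 = 7.25
  mean(B) = (3 + 3 + 1 + 7) / 4 = 14/4 = 3.5
  x̄ = (7.25, 3.5),  deviation x̄ - mu_0 = (7.25, 3.5) - (6, 6) = (1.25, -2.5).

Step 2 — sample covariance matrix, S[i,j] = (1/(n-1)) · Σ_k (x_{k,i} - mean_i) · (x_{k,j} - mean_j), divisor n-1 = 3:
  S[A,A] = ((1.75)·(1.75) + (-2.25)·(-2.25) + (-0.25)·(-0.25) + (0.75)·(0.75)) / 3 = 8.75/3 = 2.9167
  S[A,B] = ((1.75)·(-0.5) + (-2.25)·(-0.5) + (-0.25)·(-2.5) + (0.75)·(3.5)) / 3 = 3.5/3 = 1.1667
  S[B,B] = ((-0.5)·(-0.5) + (-0.5)·(-0.5) + (-2.5)·(-2.5) + (3.5)·(3.5)) / 3 = 19/3 = 6.3333
  S = [[2.9167, 1.1667],
 [1.1667, 6.3333]].

Step 3 — invert S. det(S) = 2.9167·6.3333 - (1.1667)² = 17.1111.
  S^{-1} = (1/det) · [[d, -b], [-b, a]] = [[0.3701, -0.0682],
 [-0.0682, 0.1705]].

Step 4 — quadratic form (x̄ - mu_0)^T · S^{-1} · (x̄ - mu_0):
  S^{-1} · (x̄ - mu_0) = (0.6331, -0.5114),
  (x̄ - mu_0)^T · [...] = (1.25)·(0.6331) + (-2.5)·(-0.5114) = 2.0698.

Step 5 — scale by n: T² = 4 · 2.0698 = 8.2792.

T² ≈ 8.2792


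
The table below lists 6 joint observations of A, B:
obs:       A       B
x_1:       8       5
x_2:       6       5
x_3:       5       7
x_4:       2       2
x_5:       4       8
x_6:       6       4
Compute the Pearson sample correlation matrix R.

Step 1 — column means:
  mean(A) = (8 + 6 + 5 + 2 + 4 + 6) / 6 = 31/6 = 5.1667
  mean(B) = (5 + 5 + 7 + 2 + 8 + 4) / 6 = 31/6 = 5.1667

Step 2 — sample variances and covariances s[i,j] = (1/(n-1)) · Σ_k (x_{k,i} - mean_i) · (x_{k,j} - mean_j), with n-1 = 5:
  s[A,A] = ((2.8333)·(2.8333) + (0.8333)·(0.8333) + (-0.1667)·(-0.1667) + (-3.1667)·(-3.1667) + (-1.1667)·(-1.1667) + (0.8333)·(0.8333)) / 5 = 20.8333/5 = 4.1667
  s[A,B] = ((2.8333)·(-0.1667) + (0.8333)·(-0.1667) + (-0.1667)·(1.8333) + (-3.1667)·(-3.1667) + (-1.1667)·(2.8333) + (0.8333)·(-1.1667)) / 5 = 4.8333/5 = 0.9667
  s[B,B] = ((-0.1667)·(-0.1667) + (-0.1667)·(-0.1667) + (1.8333)·(1.8333) + (-3.1667)·(-3.1667) + (2.8333)·(2.8333) + (-1.1667)·(-1.1667)) / 5 = 22.8333/5 = 4.5667
  Sample standard deviations s_i = √(s[i,i]):
  s(A) = √(4.1667) = 2.0412
  s(B) = √(4.5667) = 2.137

Step 3 — r_{ij} = s_{ij} / (s_i · s_j):
  r[A,A] = 1 (diagonal).
  r[A,B] = 0.9667 / (2.0412 · 2.137) = 0.9667 / 4.3621 = 0.2216
  r[B,B] = 1 (diagonal).

R is symmetric with unit diagonal. Assembling:

R = [[1, 0.2216],
 [0.2216, 1]]


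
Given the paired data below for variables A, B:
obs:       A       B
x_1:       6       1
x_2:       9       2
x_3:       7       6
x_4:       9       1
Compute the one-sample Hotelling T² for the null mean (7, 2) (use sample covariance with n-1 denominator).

Step 1 — sample mean vector:
  mean(A) = (6 + 9 + 7 + 9) / 4 = 31/4 = 7.75
  mean(B) = (1 + 2 + 6 + 1) / 4 = 10/4 = 2.5
  x̄ = (7.75, 2.5),  deviation x̄ - mu_0 = (7.75, 2.5) - (7, 2) = (0.75, 0.5).

Step 2 — sample covariance matrix, S[i,j] = (1/(n-1)) · Σ_k (x_{k,i} - mean_i) · (x_{k,j} - mean_j), divisor n-1 = 3:
  S[A,A] = ((-1.75)·(-1.75) + (1.25)·(1.25) + (-0.75)·(-0.75) + (1.25)·(1.25)) / 3 = 6.75/3 = 2.25
  S[A,B] = ((-1.75)·(-1.5) + (1.25)·(-0.5) + (-0.75)·(3.5) + (1.25)·(-1.5)) / 3 = -2.5/3 = -0.8333
  S[B,B] = ((-1.5)·(-1.5) + (-0.5)·(-0.5) + (3.5)·(3.5) + (-1.5)·(-1.5)) / 3 = 17/3 = 5.6667
  S = [[2.25, -0.8333],
 [-0.8333, 5.6667]].

Step 3 — invert S. det(S) = 2.25·5.6667 - (-0.8333)² = 12.0556.
  S^{-1} = (1/det) · [[d, -b], [-b, a]] = [[0.47, 0.0691],
 [0.0691, 0.1866]].

Step 4 — quadratic form (x̄ - mu_0)^T · S^{-1} · (x̄ - mu_0):
  S^{-1} · (x̄ - mu_0) = (0.3871, 0.1452),
  (x̄ - mu_0)^T · [...] = (0.75)·(0.3871) + (0.5)·(0.1452) = 0.3629.

Step 5 — scale by n: T² = 4 · 0.3629 = 1.4516.

T² ≈ 1.4516


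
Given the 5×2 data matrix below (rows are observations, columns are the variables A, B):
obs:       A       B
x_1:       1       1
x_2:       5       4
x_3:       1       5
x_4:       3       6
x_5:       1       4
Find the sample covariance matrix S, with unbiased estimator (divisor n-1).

Step 1 — column means:
  mean(A) = (1 + 5 + 1 + 3 + 1) / 5 = 11/5 = 2.2
  mean(B) = (1 + 4 + 5 + 6 + 4) / 5 = 20/5 = 4

Step 2 — sample covariance S[i,j] = (1/(n-1)) · Σ_k (x_{k,i} - mean_i) · (x_{k,j} - mean_j), with n-1 = 4.
  S[A,A] = ((-1.2)·(-1.2) + (2.8)·(2.8) + (-1.2)·(-1.2) + (0.8)·(0.8) + (-1.2)·(-1.2)) / 4 = 12.8/4 = 3.2
  S[A,B] = ((-1.2)·(-3) + (2.8)·(0) + (-1.2)·(1) + (0.8)·(2) + (-1.2)·(0)) / 4 = 4/4 = 1
  S[B,B] = ((-3)·(-3) + (0)·(0) + (1)·(1) + (2)·(2) + (0)·(0)) / 4 = 14/4 = 3.5

S is symmetric (S[j,i] = S[i,j]). Assembling:

S = [[3.2, 1],
 [1, 3.5]]


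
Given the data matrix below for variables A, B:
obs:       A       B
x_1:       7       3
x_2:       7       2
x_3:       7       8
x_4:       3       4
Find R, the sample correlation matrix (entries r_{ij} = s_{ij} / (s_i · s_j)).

Step 1 — column means:
  mean(A) = (7 + 7 + 7 + 3) / 4 = 24/4 = 6
  mean(B) = (3 + 2 + 8 + 4) / 4 = 17/4 = 4.25

Step 2 — sample variances and covariances s[i,j] = (1/(n-1)) · Σ_k (x_{k,i} - mean_i) · (x_{k,j} - mean_j), with n-1 = 3:
  s[A,A] = ((1)·(1) + (1)·(1) + (1)·(1) + (-3)·(-3)) / 3 = 12/3 = 4
  s[A,B] = ((1)·(-1.25) + (1)·(-2.25) + (1)·(3.75) + (-3)·(-0.25)) / 3 = 1/3 = 0.3333
  s[B,B] = ((-1.25)·(-1.25) + (-2.25)·(-2.25) + (3.75)·(3.75) + (-0.25)·(-0.25)) / 3 = 20.75/3 = 6.9167
  Sample standard deviations s_i = √(s[i,i]):
  s(A) = √(4) = 2
  s(B) = √(6.9167) = 2.63

Step 3 — r_{ij} = s_{ij} / (s_i · s_j):
  r[A,A] = 1 (diagonal).
  r[A,B] = 0.3333 / (2 · 2.63) = 0.3333 / 5.2599 = 0.0634
  r[B,B] = 1 (diagonal).

R is symmetric with unit diagonal. Assembling:

R = [[1, 0.0634],
 [0.0634, 1]]


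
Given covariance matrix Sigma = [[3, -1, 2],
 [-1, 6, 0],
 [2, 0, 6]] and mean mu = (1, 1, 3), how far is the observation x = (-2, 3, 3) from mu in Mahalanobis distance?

Step 1 — centre the observation: (x - mu) = (-3, 2, 0).

Step 2 — invert Sigma (cofactor / det for 3×3, or solve directly):
  Sigma^{-1} = [[0.4615, 0.0769, -0.1538],
 [0.0769, 0.1795, -0.0256],
 [-0.1538, -0.0256, 0.2179]].

Step 3 — form the quadratic (x - mu)^T · Sigma^{-1} · (x - mu):
  Sigma^{-1} · (x - mu) = (-1.2308, 0.1282, 0.4103).
  (x - mu)^T · [Sigma^{-1} · (x - mu)] = (-3)·(-1.2308) + (2)·(0.1282) + (0)·(0.4103) = 3.9487.

Step 4 — take square root: d = √(3.9487) ≈ 1.9871.

d(x, mu) = √(3.9487) ≈ 1.9871


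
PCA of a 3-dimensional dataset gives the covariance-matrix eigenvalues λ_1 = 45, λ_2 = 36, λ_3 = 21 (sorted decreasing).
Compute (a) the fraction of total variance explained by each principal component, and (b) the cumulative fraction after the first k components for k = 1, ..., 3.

Step 1 — total variance = trace(Sigma) = Σ λ_i = 45 + 36 + 21 = 102.

Step 2 — fraction explained by component i = λ_i / Σ λ:
  PC1: 45/102 = 0.4412
  PC2: 36/102 = 0.3529
  PC3: 21/102 = 0.2059

Step 3 — cumulative fraction after k components = (λ_1 + ... + λ_k) / Σ λ:
  k = 1: 45/102 = 0.4412
  k = 2: (45 + 36)/102 = 81/102 = 0.7941
  k = 3: (45 + 36 + 21)/102 = 102/102 = 1

Summary (fraction, with percent):

explained: PC1 0.4412 (44.12%), PC2 0.3529 (35.29%), PC3 0.2059 (20.59%);  cumulative: 0.4412, 0.7941, 1


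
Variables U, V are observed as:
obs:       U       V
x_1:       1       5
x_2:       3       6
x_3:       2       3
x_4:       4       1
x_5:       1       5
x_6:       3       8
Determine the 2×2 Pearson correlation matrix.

Step 1 — column means:
  mean(U) = (1 + 3 + 2 + 4 + 1 + 3) / 6 = 14/6 = 2.3333
  mean(V) = (5 + 6 + 3 + 1 + 5 + 8) / 6 = 28/6 = 4.6667

Step 2 — sample variances and covariances s[i,j] = (1/(n-1)) · Σ_k (x_{k,i} - mean_i) · (x_{k,j} - mean_j), with n-1 = 5:
  s[U,U] = ((-1.3333)·(-1.3333) + (0.6667)·(0.6667) + (-0.3333)·(-0.3333) + (1.6667)·(1.6667) + (-1.3333)·(-1.3333) + (0.6667)·(0.6667)) / 5 = 7.3333/5 = 1.4667
  s[U,V] = ((-1.3333)·(0.3333) + (0.6667)·(1.3333) + (-0.3333)·(-1.6667) + (1.6667)·(-3.6667) + (-1.3333)·(0.3333) + (0.6667)·(3.3333)) / 5 = -3.3333/5 = -0.6667
  s[V,V] = ((0.3333)·(0.3333) + (1.3333)·(1.3333) + (-1.6667)·(-1.6667) + (-3.6667)·(-3.6667) + (0.3333)·(0.3333) + (3.3333)·(3.3333)) / 5 = 29.3333/5 = 5.8667
  Sample standard deviations s_i = √(s[i,i]):
  s(U) = √(1.4667) = 1.2111
  s(V) = √(5.8667) = 2.4221

Step 3 — r_{ij} = s_{ij} / (s_i · s_j):
  r[U,U] = 1 (diagonal).
  r[U,V] = -0.6667 / (1.2111 · 2.4221) = -0.6667 / 2.9333 = -0.2273
  r[V,V] = 1 (diagonal).

R is symmetric with unit diagonal. Assembling:

R = [[1, -0.2273],
 [-0.2273, 1]]


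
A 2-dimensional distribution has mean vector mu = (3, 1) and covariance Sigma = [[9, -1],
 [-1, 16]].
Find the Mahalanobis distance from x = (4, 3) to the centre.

Step 1 — centre the observation: (x - mu) = (1, 2).

Step 2 — invert Sigma. det(Sigma) = 9·16 - (-1)² = 143.
  Sigma^{-1} = (1/det) · [[d, -b], [-b, a]] = [[0.1119, 0.007],
 [0.007, 0.0629]].

Step 3 — form the quadratic (x - mu)^T · Sigma^{-1} · (x - mu):
  Sigma^{-1} · (x - mu) = (0.1259, 0.1329).
  (x - mu)^T · [Sigma^{-1} · (x - mu)] = (1)·(0.1259) + (2)·(0.1329) = 0.3916.

Step 4 — take square root: d = √(0.3916) ≈ 0.6258.

d(x, mu) = √(0.3916) ≈ 0.6258


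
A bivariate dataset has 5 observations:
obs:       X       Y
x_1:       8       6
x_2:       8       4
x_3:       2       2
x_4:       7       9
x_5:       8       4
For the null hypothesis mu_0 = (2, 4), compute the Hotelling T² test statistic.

Step 1 — sample mean vector:
  mean(X) = (8 + 8 + 2 + 7 + 8) / 5 = 33/5 = 6.6
  mean(Y) = (6 + 4 + 2 + 9 + 4) / 5 = 25/5 = 5
  x̄ = (6.6, 5),  deviation x̄ - mu_0 = (6.6, 5) - (2, 4) = (4.6, 1).

Step 2 — sample covariance matrix, S[i,j] = (1/(n-1)) · Σ_k (x_{k,i} - mean_i) · (x_{k,j} - mean_j), divisor n-1 = 4:
  S[X,X] = ((1.4)·(1.4) + (1.4)·(1.4) + (-4.6)·(-4.6) + (0.4)·(0.4) + (1.4)·(1.4)) / 4 = 27.2/4 = 6.8
  S[X,Y] = ((1.4)·(1) + (1.4)·(-1) + (-4.6)·(-3) + (0.4)·(4) + (1.4)·(-1)) / 4 = 14/4 = 3.5
  S[Y,Y] = ((1)·(1) + (-1)·(-1) + (-3)·(-3) + (4)·(4) + (-1)·(-1)) / 4 = 28/4 = 7
  S = [[6.8, 3.5],
 [3.5, 7]].

Step 3 — invert S. det(S) = 6.8·7 - (3.5)² = 35.35.
  S^{-1} = (1/det) · [[d, -b], [-b, a]] = [[0.198, -0.099],
 [-0.099, 0.1924]].

Step 4 — quadratic form (x̄ - mu_0)^T · S^{-1} · (x̄ - mu_0):
  S^{-1} · (x̄ - mu_0) = (0.8119, -0.2631),
  (x̄ - mu_0)^T · [...] = (4.6)·(0.8119) + (1)·(-0.2631) = 3.4716.

Step 5 — scale by n: T² = 5 · 3.4716 = 17.3579.

T² ≈ 17.3579


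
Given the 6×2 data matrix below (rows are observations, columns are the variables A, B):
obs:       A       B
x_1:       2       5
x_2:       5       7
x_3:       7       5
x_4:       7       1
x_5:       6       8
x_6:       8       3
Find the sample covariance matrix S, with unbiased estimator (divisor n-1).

Step 1 — column means:
  mean(A) = (2 + 5 + 7 + 7 + 6 + 8) / 6 = 35/6 = 5.8333
  mean(B) = (5 + 7 + 5 + 1 + 8 + 3) / 6 = 29/6 = 4.8333

Step 2 — sample covariance S[i,j] = (1/(n-1)) · Σ_k (x_{k,i} - mean_i) · (x_{k,j} - mean_j), with n-1 = 5.
  S[A,A] = ((-3.8333)·(-3.8333) + (-0.8333)·(-0.8333) + (1.1667)·(1.1667) + (1.1667)·(1.1667) + (0.1667)·(0.1667) + (2.1667)·(2.1667)) / 5 = 22.8333/5 = 4.5667
  S[A,B] = ((-3.8333)·(0.1667) + (-0.8333)·(2.1667) + (1.1667)·(0.1667) + (1.1667)·(-3.8333) + (0.1667)·(3.1667) + (2.1667)·(-1.8333)) / 5 = -10.1667/5 = -2.0333
  S[B,B] = ((0.1667)·(0.1667) + (2.1667)·(2.1667) + (0.1667)·(0.1667) + (-3.8333)·(-3.8333) + (3.1667)·(3.1667) + (-1.8333)·(-1.8333)) / 5 = 32.8333/5 = 6.5667

S is symmetric (S[j,i] = S[i,j]). Assembling:

S = [[4.5667, -2.0333],
 [-2.0333, 6.5667]]


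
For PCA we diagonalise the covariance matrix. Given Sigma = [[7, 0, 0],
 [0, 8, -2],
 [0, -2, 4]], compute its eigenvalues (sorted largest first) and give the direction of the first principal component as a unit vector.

Step 1 — characteristic polynomial p(λ) = det(λI - Sigma) = λ³ - tr·λ² + c_1·λ - det, where tr = trace, c_1 = sum of the principal 2×2 minors, det = det(Sigma):
  tr = 7 + 8 + 4 = 19,
  c_1 = (7·8 - (0)²) + (7·4 - (0)²) + (8·4 - (-2)²) = 56 + 28 + 28 = 112,
  det = 7·(8·4 - (-2)²) - (0)·((0)·4 - (-2)·(0)) + (0)·((0)·(-2) - 8·(0)) = 7·(28) - (0)·(0) + (0)·(0) = 196.
  So p(λ) = λ³ - 19λ² + 112λ - 196.
Step 2 — look for an integer root (rational root theorem: any rational root is an integer divisor of 196). Testing λ = 7:
  p(7) = 343 - 931 + 784 - 196 = 0  ✓
  Dividing out (λ - 7): p(λ) = (λ - 7)(λ² - 12λ + 28).
Step 3 — remaining eigenvalues from the quadratic λ² - 12λ + 28 = 0:
  Δ = 12² - 4·28 = 144 - 112 = 32,  λ = (12 ± √32)/2 = (12 ± 5.6569)/2 ≈ 8.8284 or 3.1716.
  Sorted: λ_1 = 8.8284,  λ_2 = 7,  λ_3 = 3.1716  (check: sum = 19 = tr ✓).

Step 4 — unit eigenvector for λ_1 ≈ 8.8284: v spans the null space of (Sigma - λ_1 I), whose rows are
  r_1 = (-1.8284, 0, 0),  r_2 = (0, -0.8284, -2),  r_3 = (0, -2, -4.8284).
  v is orthogonal to every row, so take v ∝ r_1 × r_2 = ((0)·(-2) - (0)·(-0.8284), (0)·(0) - (-1.8284)·(-2), (-1.8284)·(-0.8284) - (0)·(0)) ≈ (0, -3.6569, 1.5147).
  Rescale (multiply by -1 so the first nonzero entry is positive): u = (0, 3.6569, -1.5147).
  ||u|| = √((0)² + (3.6569)² + (-1.5147)²) = √(15.667) ≈ 3.9582,  v_1 = u/||u|| ≈ (0, 0.9239, -0.3827) (||v_1|| = 1).

λ_1 = 8.8284,  λ_2 = 7,  λ_3 = 3.1716;  v_1 ≈ (0, 0.9239, -0.3827)


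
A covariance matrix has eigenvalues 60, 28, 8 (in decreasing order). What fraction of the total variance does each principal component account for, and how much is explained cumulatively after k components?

Step 1 — total variance = trace(Sigma) = Σ λ_i = 60 + 28 + 8 = 96.

Step 2 — fraction explained by component i = λ_i / Σ λ:
  PC1: 60/96 = 0.625
  PC2: 28/96 = 0.2917
  PC3: 8/96 = 0.0833

Step 3 — cumulative fraction after k components = (λ_1 + ... + λ_k) / Σ λ:
  k = 1: 60/96 = 0.625
  k = 2: (60 + 28)/96 = 88/96 = 0.9167
  k = 3: (60 + 28 + 8)/96 = 96/96 = 1

Summary (fraction, with percent):

explained: PC1 0.625 (62.5%), PC2 0.2917 (29.17%), PC3 0.0833 (8.33%);  cumulative: 0.625, 0.9167, 1


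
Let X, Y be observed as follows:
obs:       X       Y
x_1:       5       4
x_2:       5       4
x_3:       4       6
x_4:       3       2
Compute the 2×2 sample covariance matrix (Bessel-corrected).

Step 1 — column means:
  mean(X) = (5 + 5 + 4 + 3) / 4 = 17/4 = 4.25
  mean(Y) = (4 + 4 + 6 + 2) / 4 = 16/4 = 4

Step 2 — sample covariance S[i,j] = (1/(n-1)) · Σ_k (x_{k,i} - mean_i) · (x_{k,j} - mean_j), with n-1 = 3.
  S[X,X] = ((0.75)·(0.75) + (0.75)·(0.75) + (-0.25)·(-0.25) + (-1.25)·(-1.25)) / 3 = 2.75/3 = 0.9167
  S[X,Y] = ((0.75)·(0) + (0.75)·(0) + (-0.25)·(2) + (-1.25)·(-2)) / 3 = 2/3 = 0.6667
  S[Y,Y] = ((0)·(0) + (0)·(0) + (2)·(2) + (-2)·(-2)) / 3 = 8/3 = 2.6667

S is symmetric (S[j,i] = S[i,j]). Assembling:

S = [[0.9167, 0.6667],
 [0.6667, 2.6667]]


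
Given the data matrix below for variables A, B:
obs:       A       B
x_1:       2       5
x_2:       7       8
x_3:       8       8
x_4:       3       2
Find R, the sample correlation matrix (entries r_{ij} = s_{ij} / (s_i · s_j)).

Step 1 — column means:
  mean(A) = (2 + 7 + 8 + 3) / 4 = 20/4 = 5
  mean(B) = (5 + 8 + 8 + 2) / 4 = 23/4 = 5.75

Step 2 — sample variances and covariances s[i,j] = (1/(n-1)) · Σ_k (x_{k,i} - mean_i) · (x_{k,j} - mean_j), with n-1 = 3:
  s[A,A] = ((-3)·(-3) + (2)·(2) + (3)·(3) + (-2)·(-2)) / 3 = 26/3 = 8.6667
  s[A,B] = ((-3)·(-0.75) + (2)·(2.25) + (3)·(2.25) + (-2)·(-3.75)) / 3 = 21/3 = 7
  s[B,B] = ((-0.75)·(-0.75) + (2.25)·(2.25) + (2.25)·(2.25) + (-3.75)·(-3.75)) / 3 = 24.75/3 = 8.25
  Sample standard deviations s_i = √(s[i,i]):
  s(A) = √(8.6667) = 2.9439
  s(B) = √(8.25) = 2.8723

Step 3 — r_{ij} = s_{ij} / (s_i · s_j):
  r[A,A] = 1 (diagonal).
  r[A,B] = 7 / (2.9439 · 2.8723) = 7 / 8.4558 = 0.8278
  r[B,B] = 1 (diagonal).

R is symmetric with unit diagonal. Assembling:

R = [[1, 0.8278],
 [0.8278, 1]]


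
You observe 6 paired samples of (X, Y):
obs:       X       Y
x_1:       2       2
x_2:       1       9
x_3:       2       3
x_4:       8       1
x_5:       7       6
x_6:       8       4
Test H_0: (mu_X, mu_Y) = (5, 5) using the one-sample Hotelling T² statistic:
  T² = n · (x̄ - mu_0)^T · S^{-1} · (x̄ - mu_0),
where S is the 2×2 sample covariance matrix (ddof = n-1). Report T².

Step 1 — sample mean vector:
  mean(X) = (2 + 1 + 2 + 8 + 7 + 8) / 6 = 28/6 = 4.6667
  mean(Y) = (2 + 9 + 3 + 1 + 6 + 4) / 6 = 25/6 = 4.1667
  x̄ = (4.6667, 4.1667),  deviation x̄ - mu_0 = (4.6667, 4.1667) - (5, 5) = (-0.3333, -0.8333).

Step 2 — sample covariance matrix, S[i,j] = (1/(n-1)) · Σ_k (x_{k,i} - mean_i) · (x_{k,j} - mean_j), divisor n-1 = 5:
  S[X,X] = ((-2.6667)·(-2.6667) + (-3.6667)·(-3.6667) + (-2.6667)·(-2.6667) + (3.3333)·(3.3333) + (2.3333)·(2.3333) + (3.3333)·(3.3333)) / 5 = 55.3333/5 = 11.0667
  S[X,Y] = ((-2.6667)·(-2.1667) + (-3.6667)·(4.8333) + (-2.6667)·(-1.1667) + (3.3333)·(-3.1667) + (2.3333)·(1.8333) + (3.3333)·(-0.1667)) / 5 = -15.6667/5 = -3.1333
  S[Y,Y] = ((-2.1667)·(-2.1667) + (4.8333)·(4.8333) + (-1.1667)·(-1.1667) + (-3.1667)·(-3.1667) + (1.8333)·(1.8333) + (-0.1667)·(-0.1667)) / 5 = 42.8333/5 = 8.5667
  S = [[11.0667, -3.1333],
 [-3.1333, 8.5667]].

Step 3 — invert S. det(S) = 11.0667·8.5667 - (-3.1333)² = 84.9867.
  S^{-1} = (1/det) · [[d, -b], [-b, a]] = [[0.1008, 0.0369],
 [0.0369, 0.1302]].

Step 4 — quadratic form (x̄ - mu_0)^T · S^{-1} · (x̄ - mu_0):
  S^{-1} · (x̄ - mu_0) = (-0.0643, -0.1208),
  (x̄ - mu_0)^T · [...] = (-0.3333)·(-0.0643) + (-0.8333)·(-0.1208) = 0.1221.

Step 5 — scale by n: T² = 6 · 0.1221 = 0.7327.

T² ≈ 0.7327


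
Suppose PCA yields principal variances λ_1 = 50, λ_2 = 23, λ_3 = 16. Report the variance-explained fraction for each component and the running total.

Step 1 — total variance = trace(Sigma) = Σ λ_i = 50 + 23 + 16 = 89.

Step 2 — fraction explained by component i = λ_i / Σ λ:
  PC1: 50/89 = 0.5618
  PC2: 23/89 = 0.2584
  PC3: 16/89 = 0.1798

Step 3 — cumulative fraction after k components = (λ_1 + ... + λ_k) / Σ λ:
  k = 1: 50/89 = 0.5618
  k = 2: (50 + 23)/89 = 73/89 = 0.8202
  k = 3: (50 + 23 + 16)/89 = 89/89 = 1

Summary (fraction, with percent):

explained: PC1 0.5618 (56.18%), PC2 0.2584 (25.84%), PC3 0.1798 (17.98%);  cumulative: 0.5618, 0.8202, 1


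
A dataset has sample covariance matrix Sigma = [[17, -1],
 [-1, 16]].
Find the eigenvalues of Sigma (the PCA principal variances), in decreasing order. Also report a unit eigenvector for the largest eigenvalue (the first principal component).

Step 1 — characteristic polynomial of 2×2 Sigma:
  det(Sigma - λI) = λ² - trace · λ + det = 0.
  trace = 17 + 16 = 33, det = 17·16 - (-1)² = 271.
Step 2 — discriminant:
  Δ = trace² - 4·det = 1089 - 1084 = 5.
Step 3 — eigenvalues:
  λ = (trace ± √Δ)/2 = (33 ± 2.2361)/2,
  λ_1 = 17.618,  λ_2 = 15.382.

Step 4 — unit eigenvector for λ_1: solve (Sigma - λ_1 I)v = 0. First row:
  (17 - 17.618)·v_x + (-1)·v_y = 0, i.e. (-0.618)·v_x + (-1)·v_y = 0,
  so v ∝ (b, λ_1 - a) = (-1, 0.618); multiply by -1 so the first entry is positive: u = (1, -0.618).
  ||u|| = √((1)² + (-0.618)²) = √(1.382) ≈ 1.1756,
  v_1 = u/||u|| ≈ (0.8507, -0.5257) (||v_1|| = 1).

λ_1 = 17.618,  λ_2 = 15.382;  v_1 ≈ (0.8507, -0.5257)


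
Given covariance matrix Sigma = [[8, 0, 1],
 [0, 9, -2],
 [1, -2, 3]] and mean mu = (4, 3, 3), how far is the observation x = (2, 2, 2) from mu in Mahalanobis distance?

Step 1 — centre the observation: (x - mu) = (-2, -1, -1).

Step 2 — invert Sigma (cofactor / det for 3×3, or solve directly):
  Sigma^{-1} = [[0.1314, -0.0114, -0.0514],
 [-0.0114, 0.1314, 0.0914],
 [-0.0514, 0.0914, 0.4114]].

Step 3 — form the quadratic (x - mu)^T · Sigma^{-1} · (x - mu):
  Sigma^{-1} · (x - mu) = (-0.2, -0.2, -0.4).
  (x - mu)^T · [Sigma^{-1} · (x - mu)] = (-2)·(-0.2) + (-1)·(-0.2) + (-1)·(-0.4) = 1.

Step 4 — take square root: d = √(1) ≈ 1.

d(x, mu) = √(1) ≈ 1


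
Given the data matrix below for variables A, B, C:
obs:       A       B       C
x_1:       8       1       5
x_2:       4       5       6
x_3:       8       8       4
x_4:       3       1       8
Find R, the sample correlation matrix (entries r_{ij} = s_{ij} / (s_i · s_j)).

Step 1 — column means:
  mean(A) = (8 + 4 + 8 + 3) / 4 = 23/4 = 5.75
  mean(B) = (1 + 5 + 8 + 1) / 4 = 15/4 = 3.75
  mean(C) = (5 + 6 + 4 + 8) / 4 = 23/4 = 5.75

Step 2 — sample variances and covariances s[i,j] = (1/(n-1)) · Σ_k (x_{k,i} - mean_i) · (x_{k,j} - mean_j), with n-1 = 3:
  s[A,A] = ((2.25)·(2.25) + (-1.75)·(-1.75) + (2.25)·(2.25) + (-2.75)·(-2.75)) / 3 = 20.75/3 = 6.9167
  s[A,B] = ((2.25)·(-2.75) + (-1.75)·(1.25) + (2.25)·(4.25) + (-2.75)·(-2.75)) / 3 = 8.75/3 = 2.9167
  s[A,C] = ((2.25)·(-0.75) + (-1.75)·(0.25) + (2.25)·(-1.75) + (-2.75)·(2.25)) / 3 = -12.25/3 = -4.0833
  s[B,B] = ((-2.75)·(-2.75) + (1.25)·(1.25) + (4.25)·(4.25) + (-2.75)·(-2.75)) / 3 = 34.75/3 = 11.5833
  s[B,C] = ((-2.75)·(-0.75) + (1.25)·(0.25) + (4.25)·(-1.75) + (-2.75)·(2.25)) / 3 = -11.25/3 = -3.75
  s[C,C] = ((-0.75)·(-0.75) + (0.25)·(0.25) + (-1.75)·(-1.75) + (2.25)·(2.25)) / 3 = 8.75/3 = 2.9167
  Sample standard deviations s_i = √(s[i,i]):
  s(A) = √(6.9167) = 2.63
  s(B) = √(11.5833) = 3.4034
  s(C) = √(2.9167) = 1.7078

Step 3 — r_{ij} = s_{ij} / (s_i · s_j):
  r[A,A] = 1 (diagonal).
  r[A,B] = 2.9167 / (2.63 · 3.4034) = 2.9167 / 8.9509 = 0.3259
  r[A,C] = -4.0833 / (2.63 · 1.7078) = -4.0833 / 4.4915 = -0.9091
  r[B,B] = 1 (diagonal).
  r[B,C] = -3.75 / (3.4034 · 1.7078) = -3.75 / 5.8125 = -0.6452
  r[C,C] = 1 (diagonal).

R is symmetric with unit diagonal. Assembling:

R = [[1, 0.3259, -0.9091],
 [0.3259, 1, -0.6452],
 [-0.9091, -0.6452, 1]]


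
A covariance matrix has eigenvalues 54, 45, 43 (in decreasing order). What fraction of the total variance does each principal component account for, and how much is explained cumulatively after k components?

Step 1 — total variance = trace(Sigma) = Σ λ_i = 54 + 45 + 43 = 142.

Step 2 — fraction explained by component i = λ_i / Σ λ:
  PC1: 54/142 = 0.3803
  PC2: 45/142 = 0.3169
  PC3: 43/142 = 0.3028

Step 3 — cumulative fraction after k components = (λ_1 + ... + λ_k) / Σ λ:
  k = 1: 54/142 = 0.3803
  k = 2: (54 + 45)/142 = 99/142 = 0.6972
  k = 3: (54 + 45 + 43)/142 = 142/142 = 1

Summary (fraction, with percent):

explained: PC1 0.3803 (38.03%), PC2 0.3169 (31.69%), PC3 0.3028 (30.28%);  cumulative: 0.3803, 0.6972, 1


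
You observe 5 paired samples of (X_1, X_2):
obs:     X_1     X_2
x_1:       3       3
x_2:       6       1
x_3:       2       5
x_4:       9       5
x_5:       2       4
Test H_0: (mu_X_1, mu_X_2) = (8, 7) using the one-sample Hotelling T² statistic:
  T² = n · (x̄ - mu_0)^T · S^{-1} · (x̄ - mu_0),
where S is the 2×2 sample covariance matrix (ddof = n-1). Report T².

Step 1 — sample mean vector:
  mean(X_1) = (3 + 6 + 2 + 9 + 2) / 5 = 22/5 = 4.4
  mean(X_2) = (3 + 1 + 5 + 5 + 4) / 5 = 18/5 = 3.6
  x̄ = (4.4, 3.6),  deviation x̄ - mu_0 = (4.4, 3.6) - (8, 7) = (-3.6, -3.4).

Step 2 — sample covariance matrix, S[i,j] = (1/(n-1)) · Σ_k (x_{k,i} - mean_i) · (x_{k,j} - mean_j), divisor n-1 = 4:
  S[X_1,X_1] = ((-1.4)·(-1.4) + (1.6)·(1.6) + (-2.4)·(-2.4) + (4.6)·(4.6) + (-2.4)·(-2.4)) / 4 = 37.2/4 = 9.3
  S[X_1,X_2] = ((-1.4)·(-0.6) + (1.6)·(-2.6) + (-2.4)·(1.4) + (4.6)·(1.4) + (-2.4)·(0.4)) / 4 = -1.2/4 = -0.3
  S[X_2,X_2] = ((-0.6)·(-0.6) + (-2.6)·(-2.6) + (1.4)·(1.4) + (1.4)·(1.4) + (0.4)·(0.4)) / 4 = 11.2/4 = 2.8
  S = [[9.3, -0.3],
 [-0.3, 2.8]].

Step 3 — invert S. det(S) = 9.3·2.8 - (-0.3)² = 25.95.
  S^{-1} = (1/det) · [[d, -b], [-b, a]] = [[0.1079, 0.0116],
 [0.0116, 0.3584]].

Step 4 — quadratic form (x̄ - mu_0)^T · S^{-1} · (x̄ - mu_0):
  S^{-1} · (x̄ - mu_0) = (-0.4277, -1.2601),
  (x̄ - mu_0)^T · [...] = (-3.6)·(-0.4277) + (-3.4)·(-1.2601) = 5.8243.

Step 5 — scale by n: T² = 5 · 5.8243 = 29.1214.

T² ≈ 29.1214


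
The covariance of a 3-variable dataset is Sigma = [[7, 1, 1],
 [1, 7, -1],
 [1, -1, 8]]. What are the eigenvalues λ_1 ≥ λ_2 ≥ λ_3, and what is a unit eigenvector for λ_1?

Step 1 — characteristic polynomial p(λ) = det(λI - Sigma) = λ³ - tr·λ² + c_1·λ - det, where tr = trace, c_1 = sum of the principal 2×2 minors, det = det(Sigma):
  tr = 7 + 7 + 8 = 22,
  c_1 = (7·7 - (1)²) + (7·8 - (1)²) + (7·8 - (-1)²) = 48 + 55 + 55 = 158,
  det = 7·(7·8 - (-1)²) - (1)·((1)·8 - (-1)·(1)) + (1)·((1)·(-1) - 7·(1)) = 7·(55) - (1)·(9) + (1)·(-8) = 368.
  So p(λ) = λ³ - 22λ² + 158λ - 368.
Step 2 — look for an integer root (rational root theorem: any rational root is an integer divisor of 368). Testing λ = 8:
  p(8) = 512 - 1408 + 1264 - 368 = 0  ✓
  Dividing out (λ - 8): p(λ) = (λ - 8)(λ² - 14λ + 46).
Step 3 — remaining eigenvalues from the quadratic λ² - 14λ + 46 = 0:
  Δ = 14² - 4·46 = 196 - 184 = 12,  λ = (14 ± √12)/2 = (14 ± 3.4641)/2 ≈ 8.7321 or 5.2679.
  Sorted: λ_1 = 8.7321,  λ_2 = 8,  λ_3 = 5.2679  (check: sum = 22 = tr ✓).

Step 4 — unit eigenvector for λ_1 ≈ 8.7321: v spans the null space of (Sigma - λ_1 I), whose rows are
  r_1 = (-1.7321, 1, 1),  r_2 = (1, -1.7321, -1),  r_3 = (1, -1, -0.7321).
  v is orthogonal to every row, so take v ∝ r_1 × r_2 = ((1)·(-1) - (1)·(-1.7321), (1)·(1) - (-1.7321)·(-1), (-1.7321)·(-1.7321) - (1)·(1)) ≈ (0.7321, -0.7321, 2).
  Let u = (0.7321, -0.7321, 2).
  ||u|| = √((0.7321)² + (-0.7321)² + (2)²) = √(5.0718) ≈ 2.2521,  v_1 = u/||u|| ≈ (0.3251, -0.3251, 0.8881) (||v_1|| = 1).

λ_1 = 8.7321,  λ_2 = 8,  λ_3 = 5.2679;  v_1 ≈ (0.3251, -0.3251, 0.8881)


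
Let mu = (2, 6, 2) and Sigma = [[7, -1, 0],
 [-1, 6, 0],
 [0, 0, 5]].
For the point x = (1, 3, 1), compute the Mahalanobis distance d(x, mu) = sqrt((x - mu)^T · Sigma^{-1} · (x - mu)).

Step 1 — centre the observation: (x - mu) = (-1, -3, -1).

Step 2 — invert Sigma (cofactor / det for 3×3, or solve directly):
  Sigma^{-1} = [[0.1463, 0.0244, 0],
 [0.0244, 0.1707, 0],
 [0, 0, 0.2]].

Step 3 — form the quadratic (x - mu)^T · Sigma^{-1} · (x - mu):
  Sigma^{-1} · (x - mu) = (-0.2195, -0.5366, -0.2).
  (x - mu)^T · [Sigma^{-1} · (x - mu)] = (-1)·(-0.2195) + (-3)·(-0.5366) + (-1)·(-0.2) = 2.0293.

Step 4 — take square root: d = √(2.0293) ≈ 1.4245.

d(x, mu) = √(2.0293) ≈ 1.4245


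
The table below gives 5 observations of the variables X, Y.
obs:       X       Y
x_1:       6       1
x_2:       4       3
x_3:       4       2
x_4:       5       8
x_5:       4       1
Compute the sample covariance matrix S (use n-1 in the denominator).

Step 1 — column means:
  mean(X) = (6 + 4 + 4 + 5 + 4) / 5 = 23/5 = 4.6
  mean(Y) = (1 + 3 + 2 + 8 + 1) / 5 = 15/5 = 3

Step 2 — sample covariance S[i,j] = (1/(n-1)) · Σ_k (x_{k,i} - mean_i) · (x_{k,j} - mean_j), with n-1 = 4.
  S[X,X] = ((1.4)·(1.4) + (-0.6)·(-0.6) + (-0.6)·(-0.6) + (0.4)·(0.4) + (-0.6)·(-0.6)) / 4 = 3.2/4 = 0.8
  S[X,Y] = ((1.4)·(-2) + (-0.6)·(0) + (-0.6)·(-1) + (0.4)·(5) + (-0.6)·(-2)) / 4 = 1/4 = 0.25
  S[Y,Y] = ((-2)·(-2) + (0)·(0) + (-1)·(-1) + (5)·(5) + (-2)·(-2)) / 4 = 34/4 = 8.5

S is symmetric (S[j,i] = S[i,j]). Assembling:

S = [[0.8, 0.25],
 [0.25, 8.5]]


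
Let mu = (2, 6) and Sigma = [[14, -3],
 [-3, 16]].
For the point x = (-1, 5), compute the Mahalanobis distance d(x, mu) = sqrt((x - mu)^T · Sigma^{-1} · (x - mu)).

Step 1 — centre the observation: (x - mu) = (-3, -1).

Step 2 — invert Sigma. det(Sigma) = 14·16 - (-3)² = 215.
  Sigma^{-1} = (1/det) · [[d, -b], [-b, a]] = [[0.0744, 0.014],
 [0.014, 0.0651]].

Step 3 — form the quadratic (x - mu)^T · Sigma^{-1} · (x - mu):
  Sigma^{-1} · (x - mu) = (-0.2372, -0.107).
  (x - mu)^T · [Sigma^{-1} · (x - mu)] = (-3)·(-0.2372) + (-1)·(-0.107) = 0.8186.

Step 4 — take square root: d = √(0.8186) ≈ 0.9048.

d(x, mu) = √(0.8186) ≈ 0.9048


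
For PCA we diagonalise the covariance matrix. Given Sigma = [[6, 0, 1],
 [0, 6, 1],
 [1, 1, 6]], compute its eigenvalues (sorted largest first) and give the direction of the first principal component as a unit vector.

Step 1 — characteristic polynomial p(λ) = det(λI - Sigma) = λ³ - tr·λ² + c_1·λ - det, where tr = trace, c_1 = sum of the principal 2×2 minors, det = det(Sigma):
  tr = 6 + 6 + 6 = 18,
  c_1 = (6·6 - (0)²) + (6·6 - (1)²) + (6·6 - (1)²) = 36 + 35 + 35 = 106,
  det = 6·(6·6 - (1)²) - (0)·((0)·6 - (1)·(1)) + (1)·((0)·(1) - 6·(1)) = 6·(35) - (0)·(-1) + (1)·(-6) = 204.
  So p(λ) = λ³ - 18λ² + 106λ - 204.
Step 2 — look for an integer root (rational root theorem: any rational root is an integer divisor of 204). Testing λ = 6:
  p(6) = 216 - 648 + 636 - 204 = 0  ✓
  Dividing out (λ - 6): p(λ) = (λ - 6)(λ² - 12λ + 34).
Step 3 — remaining eigenvalues from the quadratic λ² - 12λ + 34 = 0:
  Δ = 12² - 4·34 = 144 - 136 = 8,  λ = (12 ± √8)/2 = (12 ± 2.8284)/2 ≈ 7.4142 or 4.5858.
  Sorted: λ_1 = 7.4142,  λ_2 = 6,  λ_3 = 4.5858  (check: sum = 18 = tr ✓).

Step 4 — unit eigenvector for λ_1 ≈ 7.4142: v spans the null space of (Sigma - λ_1 I), whose rows are
  r_1 = (-1.4142, 0, 1),  r_2 = (0, -1.4142, 1),  r_3 = (1, 1, -1.4142).
  v is orthogonal to every row, so take v ∝ r_1 × r_2 = ((0)·(1) - (1)·(-1.4142), (1)·(0) - (-1.4142)·(1), (-1.4142)·(-1.4142) - (0)·(0)) ≈ (1.4142, 1.4142, 2).
  Let u = (1.4142, 1.4142, 2).
  ||u|| = √((1.4142)² + (1.4142)² + (2)²) = √(8) ≈ 2.8284,  v_1 = u/||u|| ≈ (0.5, 0.5, 0.7071) (||v_1|| = 1).

λ_1 = 7.4142,  λ_2 = 6,  λ_3 = 4.5858;  v_1 ≈ (0.5, 0.5, 0.7071)


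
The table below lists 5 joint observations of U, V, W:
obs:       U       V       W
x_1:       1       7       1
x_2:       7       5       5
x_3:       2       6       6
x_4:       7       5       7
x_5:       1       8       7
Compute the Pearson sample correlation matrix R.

Step 1 — column means:
  mean(U) = (1 + 7 + 2 + 7 + 1) / 5 = 18/5 = 3.6
  mean(V) = (7 + 5 + 6 + 5 + 8) / 5 = 31/5 = 6.2
  mean(W) = (1 + 5 + 6 + 7 + 7) / 5 = 26/5 = 5.2

Step 2 — sample variances and covariances s[i,j] = (1/(n-1)) · Σ_k (x_{k,i} - mean_i) · (x_{k,j} - mean_j), with n-1 = 4:
  s[U,U] = ((-2.6)·(-2.6) + (3.4)·(3.4) + (-1.6)·(-1.6) + (3.4)·(3.4) + (-2.6)·(-2.6)) / 4 = 39.2/4 = 9.8
  s[U,V] = ((-2.6)·(0.8) + (3.4)·(-1.2) + (-1.6)·(-0.2) + (3.4)·(-1.2) + (-2.6)·(1.8)) / 4 = -14.6/4 = -3.65
  s[U,W] = ((-2.6)·(-4.2) + (3.4)·(-0.2) + (-1.6)·(0.8) + (3.4)·(1.8) + (-2.6)·(1.8)) / 4 = 10.4/4 = 2.6
  s[V,V] = ((0.8)·(0.8) + (-1.2)·(-1.2) + (-0.2)·(-0.2) + (-1.2)·(-1.2) + (1.8)·(1.8)) / 4 = 6.8/4 = 1.7
  s[V,W] = ((0.8)·(-4.2) + (-1.2)·(-0.2) + (-0.2)·(0.8) + (-1.2)·(1.8) + (1.8)·(1.8)) / 4 = -2.2/4 = -0.55
  s[W,W] = ((-4.2)·(-4.2) + (-0.2)·(-0.2) + (0.8)·(0.8) + (1.8)·(1.8) + (1.8)·(1.8)) / 4 = 24.8/4 = 6.2
  Sample standard deviations s_i = √(s[i,i]):
  s(U) = √(9.8) = 3.1305
  s(V) = √(1.7) = 1.3038
  s(W) = √(6.2) = 2.49

Step 3 — r_{ij} = s_{ij} / (s_i · s_j):
  r[U,U] = 1 (diagonal).
  r[U,V] = -3.65 / (3.1305 · 1.3038) = -3.65 / 4.0817 = -0.8942
  r[U,W] = 2.6 / (3.1305 · 2.49) = 2.6 / 7.7949 = 0.3336
  r[V,V] = 1 (diagonal).
  r[V,W] = -0.55 / (1.3038 · 2.49) = -0.55 / 3.2465 = -0.1694
  r[W,W] = 1 (diagonal).

R is symmetric with unit diagonal. Assembling:

R = [[1, -0.8942, 0.3336],
 [-0.8942, 1, -0.1694],
 [0.3336, -0.1694, 1]]


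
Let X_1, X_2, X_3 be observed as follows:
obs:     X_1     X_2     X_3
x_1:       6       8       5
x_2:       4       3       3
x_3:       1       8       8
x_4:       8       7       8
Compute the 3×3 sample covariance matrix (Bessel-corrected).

Step 1 — column means:
  mean(X_1) = (6 + 4 + 1 + 8) / 4 = 19/4 = 4.75
  mean(X_2) = (8 + 3 + 8 + 7) / 4 = 26/4 = 6.5
  mean(X_3) = (5 + 3 + 8 + 8) / 4 = 24/4 = 6

Step 2 — sample covariance S[i,j] = (1/(n-1)) · Σ_k (x_{k,i} - mean_i) · (x_{k,j} - mean_j), with n-1 = 3.
  S[X_1,X_1] = ((1.25)·(1.25) + (-0.75)·(-0.75) + (-3.75)·(-3.75) + (3.25)·(3.25)) / 3 = 26.75/3 = 8.9167
  S[X_1,X_2] = ((1.25)·(1.5) + (-0.75)·(-3.5) + (-3.75)·(1.5) + (3.25)·(0.5)) / 3 = 0.5/3 = 0.1667
  S[X_1,X_3] = ((1.25)·(-1) + (-0.75)·(-3) + (-3.75)·(2) + (3.25)·(2)) / 3 = 0/3 = 0
  S[X_2,X_2] = ((1.5)·(1.5) + (-3.5)·(-3.5) + (1.5)·(1.5) + (0.5)·(0.5)) / 3 = 17/3 = 5.6667
  S[X_2,X_3] = ((1.5)·(-1) + (-3.5)·(-3) + (1.5)·(2) + (0.5)·(2)) / 3 = 13/3 = 4.3333
  S[X_3,X_3] = ((-1)·(-1) + (-3)·(-3) + (2)·(2) + (2)·(2)) / 3 = 18/3 = 6

S is symmetric (S[j,i] = S[i,j]). Assembling:

S = [[8.9167, 0.1667, 0],
 [0.1667, 5.6667, 4.3333],
 [0, 4.3333, 6]]


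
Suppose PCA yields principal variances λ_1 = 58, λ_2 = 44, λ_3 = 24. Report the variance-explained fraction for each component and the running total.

Step 1 — total variance = trace(Sigma) = Σ λ_i = 58 + 44 + 24 = 126.

Step 2 — fraction explained by component i = λ_i / Σ λ:
  PC1: 58/126 = 0.4603
  PC2: 44/126 = 0.3492
  PC3: 24/126 = 0.1905

Step 3 — cumulative fraction after k components = (λ_1 + ... + λ_k) / Σ λ:
  k = 1: 58/126 = 0.4603
  k = 2: (58 + 44)/126 = 102/126 = 0.8095
  k = 3: (58 + 44 + 24)/126 = 126/126 = 1

Summary (fraction, with percent):

explained: PC1 0.4603 (46.03%), PC2 0.3492 (34.92%), PC3 0.1905 (19.05%);  cumulative: 0.4603, 0.8095, 1


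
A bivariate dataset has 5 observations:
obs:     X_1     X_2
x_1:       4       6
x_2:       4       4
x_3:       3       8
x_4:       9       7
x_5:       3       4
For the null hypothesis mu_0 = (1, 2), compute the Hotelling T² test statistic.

Step 1 — sample mean vector:
  mean(X_1) = (4 + 4 + 3 + 9 + 3) / 5 = 23/5 = 4.6
  mean(X_2) = (6 + 4 + 8 + 7 + 4) / 5 = 29/5 = 5.8
  x̄ = (4.6, 5.8),  deviation x̄ - mu_0 = (4.6, 5.8) - (1, 2) = (3.6, 3.8).

Step 2 — sample covariance matrix, S[i,j] = (1/(n-1)) · Σ_k (x_{k,i} - mean_i) · (x_{k,j} - mean_j), divisor n-1 = 4:
  S[X_1,X_1] = ((-0.6)·(-0.6) + (-0.6)·(-0.6) + (-1.6)·(-1.6) + (4.4)·(4.4) + (-1.6)·(-1.6)) / 4 = 25.2/4 = 6.3
  S[X_1,X_2] = ((-0.6)·(0.2) + (-0.6)·(-1.8) + (-1.6)·(2.2) + (4.4)·(1.2) + (-1.6)·(-1.8)) / 4 = 5.6/4 = 1.4
  S[X_2,X_2] = ((0.2)·(0.2) + (-1.8)·(-1.8) + (2.2)·(2.2) + (1.2)·(1.2) + (-1.8)·(-1.8)) / 4 = 12.8/4 = 3.2
  S = [[6.3, 1.4],
 [1.4, 3.2]].

Step 3 — invert S. det(S) = 6.3·3.2 - (1.4)² = 18.2.
  S^{-1} = (1/det) · [[d, -b], [-b, a]] = [[0.1758, -0.0769],
 [-0.0769, 0.3462]].

Step 4 — quadratic form (x̄ - mu_0)^T · S^{-1} · (x̄ - mu_0):
  S^{-1} · (x̄ - mu_0) = (0.3407, 1.0385),
  (x̄ - mu_0)^T · [...] = (3.6)·(0.3407) + (3.8)·(1.0385) = 5.1725.

Step 5 — scale by n: T² = 5 · 5.1725 = 25.8626.

T² ≈ 25.8626


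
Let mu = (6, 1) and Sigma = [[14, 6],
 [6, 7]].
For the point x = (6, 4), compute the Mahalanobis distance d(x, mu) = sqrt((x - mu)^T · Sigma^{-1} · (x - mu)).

Step 1 — centre the observation: (x - mu) = (0, 3).

Step 2 — invert Sigma. det(Sigma) = 14·7 - (6)² = 62.
  Sigma^{-1} = (1/det) · [[d, -b], [-b, a]] = [[0.1129, -0.0968],
 [-0.0968, 0.2258]].

Step 3 — form the quadratic (x - mu)^T · Sigma^{-1} · (x - mu):
  Sigma^{-1} · (x - mu) = (-0.2903, 0.6774).
  (x - mu)^T · [Sigma^{-1} · (x - mu)] = (0)·(-0.2903) + (3)·(0.6774) = 2.0323.

Step 4 — take square root: d = √(2.0323) ≈ 1.4256.

d(x, mu) = √(2.0323) ≈ 1.4256


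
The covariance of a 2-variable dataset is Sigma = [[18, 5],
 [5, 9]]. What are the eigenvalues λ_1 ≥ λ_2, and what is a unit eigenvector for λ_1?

Step 1 — characteristic polynomial of 2×2 Sigma:
  det(Sigma - λI) = λ² - trace · λ + det = 0.
  trace = 18 + 9 = 27, det = 18·9 - (5)² = 137.
Step 2 — discriminant:
  Δ = trace² - 4·det = 729 - 548 = 181.
Step 3 — eigenvalues:
  λ = (trace ± √Δ)/2 = (27 ± 13.4536)/2,
  λ_1 = 20.2268,  λ_2 = 6.7732.

Step 4 — unit eigenvector for λ_1: solve (Sigma - λ_1 I)v = 0. First row:
  (18 - 20.2268)·v_x + (5)·v_y = 0, i.e. (-2.2268)·v_x + (5)·v_y = 0,
  so v ∝ (b, λ_1 - a) = (5, 2.2268) = u.
  ||u|| = √((5)² + (2.2268)²) = √(29.9587) ≈ 5.4735,
  v_1 = u/||u|| ≈ (0.9135, 0.4068) (||v_1|| = 1).

λ_1 = 20.2268,  λ_2 = 6.7732;  v_1 ≈ (0.9135, 0.4068)


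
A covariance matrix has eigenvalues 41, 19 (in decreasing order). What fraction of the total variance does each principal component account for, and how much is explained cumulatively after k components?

Step 1 — total variance = trace(Sigma) = Σ λ_i = 41 + 19 = 60.

Step 2 — fraction explained by component i = λ_i / Σ λ:
  PC1: 41/60 = 0.6833
  PC2: 19/60 = 0.3167

Step 3 — cumulative fraction after k components = (λ_1 + ... + λ_k) / Σ λ:
  k = 1: 41/60 = 0.6833
  k = 2: (41 + 19)/60 = 60/60 = 1

Summary (fraction, with percent):

explained: PC1 0.6833 (68.33%), PC2 0.3167 (31.67%);  cumulative: 0.6833, 1


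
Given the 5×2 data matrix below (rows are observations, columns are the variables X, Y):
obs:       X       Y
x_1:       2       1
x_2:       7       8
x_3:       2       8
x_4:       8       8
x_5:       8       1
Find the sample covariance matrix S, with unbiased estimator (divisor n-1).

Step 1 — column means:
  mean(X) = (2 + 7 + 2 + 8 + 8) / 5 = 27/5 = 5.4
  mean(Y) = (1 + 8 + 8 + 8 + 1) / 5 = 26/5 = 5.2

Step 2 — sample covariance S[i,j] = (1/(n-1)) · Σ_k (x_{k,i} - mean_i) · (x_{k,j} - mean_j), with n-1 = 4.
  S[X,X] = ((-3.4)·(-3.4) + (1.6)·(1.6) + (-3.4)·(-3.4) + (2.6)·(2.6) + (2.6)·(2.6)) / 4 = 39.2/4 = 9.8
  S[X,Y] = ((-3.4)·(-4.2) + (1.6)·(2.8) + (-3.4)·(2.8) + (2.6)·(2.8) + (2.6)·(-4.2)) / 4 = 5.6/4 = 1.4
  S[Y,Y] = ((-4.2)·(-4.2) + (2.8)·(2.8) + (2.8)·(2.8) + (2.8)·(2.8) + (-4.2)·(-4.2)) / 4 = 58.8/4 = 14.7

S is symmetric (S[j,i] = S[i,j]). Assembling:

S = [[9.8, 1.4],
 [1.4, 14.7]]


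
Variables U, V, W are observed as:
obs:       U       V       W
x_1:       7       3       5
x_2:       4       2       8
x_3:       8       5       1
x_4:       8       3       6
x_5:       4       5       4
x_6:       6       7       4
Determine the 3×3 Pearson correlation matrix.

Step 1 — column means:
  mean(U) = (7 + 4 + 8 + 8 + 4 + 6) / 6 = 37/6 = 6.1667
  mean(V) = (3 + 2 + 5 + 3 + 5 + 7) / 6 = 25/6 = 4.1667
  mean(W) = (5 + 8 + 1 + 6 + 4 + 4) / 6 = 28/6 = 4.6667

Step 2 — sample variances and covariances s[i,j] = (1/(n-1)) · Σ_k (x_{k,i} - mean_i) · (x_{k,j} - mean_j), with n-1 = 5:
  s[U,U] = ((0.8333)·(0.8333) + (-2.1667)·(-2.1667) + (1.8333)·(1.8333) + (1.8333)·(1.8333) + (-2.1667)·(-2.1667) + (-0.1667)·(-0.1667)) / 5 = 16.8333/5 = 3.3667
  s[U,V] = ((0.8333)·(-1.1667) + (-2.1667)·(-2.1667) + (1.8333)·(0.8333) + (1.8333)·(-1.1667) + (-2.1667)·(0.8333) + (-0.1667)·(2.8333)) / 5 = 0.8333/5 = 0.1667
  s[U,W] = ((0.8333)·(0.3333) + (-2.1667)·(3.3333) + (1.8333)·(-3.6667) + (1.8333)·(1.3333) + (-2.1667)·(-0.6667) + (-0.1667)·(-0.6667)) / 5 = -9.6667/5 = -1.9333
  s[V,V] = ((-1.1667)·(-1.1667) + (-2.1667)·(-2.1667) + (0.8333)·(0.8333) + (-1.1667)·(-1.1667) + (0.8333)·(0.8333) + (2.8333)·(2.8333)) / 5 = 16.8333/5 = 3.3667
  s[V,W] = ((-1.1667)·(0.3333) + (-2.1667)·(3.3333) + (0.8333)·(-3.6667) + (-1.1667)·(1.3333) + (0.8333)·(-0.6667) + (2.8333)·(-0.6667)) / 5 = -14.6667/5 = -2.9333
  s[W,W] = ((0.3333)·(0.3333) + (3.3333)·(3.3333) + (-3.6667)·(-3.6667) + (1.3333)·(1.3333) + (-0.6667)·(-0.6667) + (-0.6667)·(-0.6667)) / 5 = 27.3333/5 = 5.4667
  Sample standard deviations s_i = √(s[i,i]):
  s(U) = √(3.3667) = 1.8348
  s(V) = √(3.3667) = 1.8348
  s(W) = √(5.4667) = 2.3381

Step 3 — r_{ij} = s_{ij} / (s_i · s_j):
  r[U,U] = 1 (diagonal).
  r[U,V] = 0.1667 / (1.8348 · 1.8348) = 0.1667 / 3.3667 = 0.0495
  r[U,W] = -1.9333 / (1.8348 · 2.3381) = -1.9333 / 4.29 = -0.4507
  r[V,V] = 1 (diagonal).
  r[V,W] = -2.9333 / (1.8348 · 2.3381) = -2.9333 / 4.29 = -0.6838
  r[W,W] = 1 (diagonal).

R is symmetric with unit diagonal. Assembling:

R = [[1, 0.0495, -0.4507],
 [0.0495, 1, -0.6838],
 [-0.4507, -0.6838, 1]]
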